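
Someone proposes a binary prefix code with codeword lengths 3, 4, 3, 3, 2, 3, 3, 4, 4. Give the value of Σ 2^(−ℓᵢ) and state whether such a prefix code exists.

With common denominator 2^4 = 16: Σ 2^(−ℓᵢ) = 2/16 + 1/16 + 2/16 + 2/16 + 4/16 + 2/16 + 2/16 + 1/16 + 1/16 = 17/16 = 1.0625.
Kraft's inequality requires Σ ≤ 1; here Σ = 1.0625 > 1, so no such prefix code exists.

1.0625; no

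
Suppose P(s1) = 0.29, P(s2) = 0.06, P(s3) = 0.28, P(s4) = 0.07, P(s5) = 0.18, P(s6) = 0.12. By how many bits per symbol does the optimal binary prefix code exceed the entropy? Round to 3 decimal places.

Entropy H = −Σ p log₂ p ≈ 2.3566 bits.
Huffman merges: 3/50+7/100→13/100; 3/25+13/100→1/4; 9/50+1/4→43/100; 7/25+29/100→57/100; 43/100+57/100→1. L = 119/50 ≈ 2.3800.
L − H = 2.3800 − 2.3566 = 0.023 bits.

0.023 bits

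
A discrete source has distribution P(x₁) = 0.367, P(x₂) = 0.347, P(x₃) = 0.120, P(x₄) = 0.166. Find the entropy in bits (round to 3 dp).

H = −Σ pᵢ log₂ pᵢ.
−0.367·log₂(0.367) = 0.5307
−0.347·log₂(0.347) = 0.5299
−0.120·log₂(0.120) = 0.3671
−0.166·log₂(0.166) = 0.4301
Sum ≈ 1.8577 → 1.858 bits.

1.858 bits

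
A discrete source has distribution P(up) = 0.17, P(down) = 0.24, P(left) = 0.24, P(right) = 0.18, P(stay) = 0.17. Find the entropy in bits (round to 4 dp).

H = −Σ pᵢ log₂ pᵢ.
−0.17·log₂(0.17) = 0.4346
−0.24·log₂(0.24) = 0.4941
−0.24·log₂(0.24) = 0.4941
−0.18·log₂(0.18) = 0.4453
−0.17·log₂(0.17) = 0.4346
Sum ≈ 2.3028 → 2.3028 bits.

2.3028 bits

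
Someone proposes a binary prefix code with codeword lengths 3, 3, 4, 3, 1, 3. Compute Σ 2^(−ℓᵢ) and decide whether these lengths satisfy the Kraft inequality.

With common denominator 2^4 = 16: Σ 2^(−ℓᵢ) = 2/16 + 2/16 + 1/16 + 2/16 + 8/16 + 2/16 = 17/16 = 1.0625.
Kraft's inequality requires Σ ≤ 1; here Σ = 1.0625 > 1, so no such prefix code exists.

1.0625; no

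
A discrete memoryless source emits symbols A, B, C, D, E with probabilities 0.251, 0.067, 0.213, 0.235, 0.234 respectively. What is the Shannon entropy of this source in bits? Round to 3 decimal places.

H = −Σ pᵢ log₂ pᵢ.
−0.251·log₂(0.251) = 0.5006
−0.067·log₂(0.067) = 0.2613
−0.213·log₂(0.213) = 0.4752
−0.235·log₂(0.235) = 0.4910
−0.234·log₂(0.234) = 0.4903
Sum ≈ 2.2184 → 2.218 bits.

2.218 bits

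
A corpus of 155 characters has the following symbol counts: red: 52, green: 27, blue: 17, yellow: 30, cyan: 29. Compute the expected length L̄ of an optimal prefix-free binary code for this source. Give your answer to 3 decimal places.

Probabilities are the counts divided by 155.
Repeatedly combine the two least-probable nodes; the expected code length is the sum of the merged weights.
merge 17/155 + 27/155 → 44/155
merge 29/155 + 6/31 → 59/155
merge 44/155 + 52/155 → 96/155
merge 59/155 + 96/155 → 1
L = 44/155 + 59/155 + 96/155 + 1 = 354/155 ≈ 2.284 bits/symbol.

2.284 bits/symbol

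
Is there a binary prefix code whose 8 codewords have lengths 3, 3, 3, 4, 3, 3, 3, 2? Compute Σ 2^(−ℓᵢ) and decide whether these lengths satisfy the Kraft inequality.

With common denominator 2^4 = 16: Σ 2^(−ℓᵢ) = 2/16 + 2/16 + 2/16 + 1/16 + 2/16 + 2/16 + 2/16 + 4/16 = 17/16 = 1.0625.
Kraft's inequality requires Σ ≤ 1; here Σ = 1.0625 > 1, so no such prefix code exists.

1.0625; no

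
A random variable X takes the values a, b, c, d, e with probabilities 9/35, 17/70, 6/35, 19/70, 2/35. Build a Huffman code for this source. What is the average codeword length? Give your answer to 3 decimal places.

2.229 bits/symbol

Repeatedly combine the two least-probable nodes; the expected code length is the sum of the merged weights.
merge 2/35 + 6/35 → 8/35
merge 8/35 + 17/70 → 33/70
merge 9/35 + 19/70 → 37/70
merge 33/70 + 37/70 → 1
L = 8/35 + 33/70 + 37/70 + 1 = 78/35 ≈ 2.229 bits/symbol.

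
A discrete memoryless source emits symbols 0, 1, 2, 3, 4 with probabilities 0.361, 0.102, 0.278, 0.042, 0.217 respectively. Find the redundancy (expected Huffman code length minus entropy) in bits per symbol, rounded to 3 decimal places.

0.094 bits

Entropy H = −Σ p log₂ p ≈ 2.0504 bits.
Huffman merges: 21/500+51/500→18/125; 18/125+217/1000→361/1000; 139/500+361/1000→639/1000; 361/1000+639/1000→1. L = 268/125 ≈ 2.1440.
L − H = 2.1440 − 2.0504 = 0.094 bits.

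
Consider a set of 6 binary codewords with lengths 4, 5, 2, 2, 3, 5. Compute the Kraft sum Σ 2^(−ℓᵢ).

With common denominator 2^5 = 32: Σ 2^(−ℓᵢ) = 2/32 + 1/32 + 8/32 + 8/32 + 4/32 + 1/32 = 24/32 = 0.75.

0.75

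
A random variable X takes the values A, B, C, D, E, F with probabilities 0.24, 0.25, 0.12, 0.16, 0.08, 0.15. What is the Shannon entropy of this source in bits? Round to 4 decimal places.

H = −Σ pᵢ log₂ pᵢ.
−0.24·log₂(0.24) = 0.4941
−0.25·log₂(0.25) = 0.5000
−0.12·log₂(0.12) = 0.3671
−0.16·log₂(0.16) = 0.4230
−0.08·log₂(0.08) = 0.2915
−0.15·log₂(0.15) = 0.4105
Sum ≈ 2.4863 → 2.4863 bits.

2.4863 bits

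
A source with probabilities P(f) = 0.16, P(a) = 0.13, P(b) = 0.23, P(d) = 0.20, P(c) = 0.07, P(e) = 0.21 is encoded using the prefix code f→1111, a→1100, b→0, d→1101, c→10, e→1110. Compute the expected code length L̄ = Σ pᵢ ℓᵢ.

3.17 bits/symbol

L̄ = Σ pᵢ·ℓᵢ = 0.16·4 + 0.13·4 + 0.23·1 + 0.20·4 + 0.07·2 + 0.21·4 = 3.17 bits/symbol.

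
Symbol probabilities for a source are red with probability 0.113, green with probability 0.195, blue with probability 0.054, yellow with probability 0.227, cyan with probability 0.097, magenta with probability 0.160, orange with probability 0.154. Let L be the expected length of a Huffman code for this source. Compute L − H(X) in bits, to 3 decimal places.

0.036 bits

Entropy H = −Σ p log₂ p ≈ 2.6935 bits.
Huffman merges: 27/500+97/1000→151/1000; 113/1000+151/1000→33/125; 77/500+4/25→157/500; 39/200+227/1000→211/500; 33/125+157/500→289/500; 211/500+289/500→1. L = 2729/1000 ≈ 2.7290.
L − H = 2.7290 − 2.6935 = 0.036 bits.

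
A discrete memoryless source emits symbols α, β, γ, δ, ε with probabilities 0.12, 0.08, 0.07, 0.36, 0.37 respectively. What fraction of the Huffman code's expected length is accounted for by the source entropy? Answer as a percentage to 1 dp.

97.0%

Entropy H = −Σ p log₂ p ≈ 1.9885 bits.
Huffman merges: 7/100+2/25→3/20; 3/25+3/20→27/100; 27/100+9/25→63/100; 37/100+63/100→1. L = 41/20 ≈ 2.0500.
Efficiency = H/L = 1.9885/2.0500 = 97.0%.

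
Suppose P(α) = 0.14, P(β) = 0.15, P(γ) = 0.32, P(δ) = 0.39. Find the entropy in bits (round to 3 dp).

1.863 bits

H = −Σ pᵢ log₂ pᵢ.
−0.14·log₂(0.14) = 0.3971
−0.15·log₂(0.15) = 0.4105
−0.32·log₂(0.32) = 0.5260
−0.39·log₂(0.39) = 0.5298
Sum ≈ 1.8635 → 1.863 bits.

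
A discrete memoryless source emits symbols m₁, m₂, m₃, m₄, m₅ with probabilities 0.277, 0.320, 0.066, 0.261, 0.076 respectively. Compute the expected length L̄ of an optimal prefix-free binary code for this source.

2.142 bits/symbol

Repeatedly combine the two least-probable nodes; the expected code length is the sum of the merged weights.
merge 33/500 + 19/250 → 71/500
merge 71/500 + 261/1000 → 403/1000
merge 277/1000 + 8/25 → 597/1000
merge 403/1000 + 597/1000 → 1
L = 71/500 + 403/1000 + 597/1000 + 1 = 1071/500 = 2.142 bits/symbol.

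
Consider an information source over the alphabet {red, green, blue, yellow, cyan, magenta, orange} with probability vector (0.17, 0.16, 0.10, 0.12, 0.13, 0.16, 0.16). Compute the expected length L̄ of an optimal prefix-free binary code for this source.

2.83 bits/symbol

Repeatedly combine the two least-probable nodes; the expected code length is the sum of the merged weights.
merge 1/10 + 3/25 → 11/50
merge 13/100 + 4/25 → 29/100
merge 4/25 + 4/25 → 8/25
merge 17/100 + 11/50 → 39/100
merge 29/100 + 8/25 → 61/100
merge 39/100 + 61/100 → 1
L = 11/50 + 29/100 + 8/25 + 39/100 + 61/100 + 1 = 283/100 = 2.83 bits/symbol.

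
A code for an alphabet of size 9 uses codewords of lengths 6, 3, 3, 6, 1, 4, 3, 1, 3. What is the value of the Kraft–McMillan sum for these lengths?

With common denominator 2^6 = 64: Σ 2^(−ℓᵢ) = 1/64 + 8/64 + 8/64 + 1/64 + 32/64 + 4/64 + 8/64 + 32/64 + 8/64 = 102/64 = 1.59375.

1.59375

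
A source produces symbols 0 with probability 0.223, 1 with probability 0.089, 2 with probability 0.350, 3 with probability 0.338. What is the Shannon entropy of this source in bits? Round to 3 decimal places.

1.852 bits

H = −Σ pᵢ log₂ pᵢ.
−0.223·log₂(0.223) = 0.4828
−0.089·log₂(0.089) = 0.3106
−0.350·log₂(0.350) = 0.5301
−0.338·log₂(0.338) = 0.5289
Sum ≈ 1.8524 → 1.852 bits.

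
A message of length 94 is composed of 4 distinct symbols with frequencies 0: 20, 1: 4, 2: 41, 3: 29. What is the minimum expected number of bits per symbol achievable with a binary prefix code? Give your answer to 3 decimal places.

1.819 bits/symbol

Probabilities are the counts divided by 94.
Repeatedly combine the two least-probable nodes; the expected code length is the sum of the merged weights.
merge 2/47 + 10/47 → 12/47
merge 12/47 + 29/94 → 53/94
merge 41/94 + 53/94 → 1
L = 12/47 + 53/94 + 1 = 171/94 ≈ 1.819 bits/symbol.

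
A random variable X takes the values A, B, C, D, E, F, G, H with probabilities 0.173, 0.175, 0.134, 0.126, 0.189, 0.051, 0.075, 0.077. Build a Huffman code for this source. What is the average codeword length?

2.937 bits/symbol

Repeatedly combine the two least-probable nodes; the expected code length is the sum of the merged weights.
merge 51/1000 + 3/40 → 63/500
merge 77/1000 + 63/500 → 203/1000
merge 63/500 + 67/500 → 13/50
merge 173/1000 + 7/40 → 87/250
merge 189/1000 + 203/1000 → 49/125
merge 13/50 + 87/250 → 76/125
merge 49/125 + 76/125 → 1
L = 63/500 + 203/1000 + 13/50 + 87/250 + 49/125 + 76/125 + 1 = 2937/1000 = 2.937 bits/symbol.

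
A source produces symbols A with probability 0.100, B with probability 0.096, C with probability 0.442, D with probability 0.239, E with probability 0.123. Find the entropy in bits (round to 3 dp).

2.043 bits

H = −Σ pᵢ log₂ pᵢ.
−0.100·log₂(0.100) = 0.3322
−0.096·log₂(0.096) = 0.3246
−0.442·log₂(0.442) = 0.5206
−0.239·log₂(0.239) = 0.4935
−0.123·log₂(0.123) = 0.3719
Sum ≈ 2.0428 → 2.043 bits.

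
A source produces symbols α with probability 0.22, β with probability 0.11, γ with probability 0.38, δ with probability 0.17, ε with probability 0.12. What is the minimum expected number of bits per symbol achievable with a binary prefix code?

2.23 bits/symbol

Repeatedly combine the two least-probable nodes; the expected code length is the sum of the merged weights.
merge 11/100 + 3/25 → 23/100
merge 17/100 + 11/50 → 39/100
merge 23/100 + 19/50 → 61/100
merge 39/100 + 61/100 → 1
L = 23/100 + 39/100 + 61/100 + 1 = 223/100 = 2.23 bits/symbol.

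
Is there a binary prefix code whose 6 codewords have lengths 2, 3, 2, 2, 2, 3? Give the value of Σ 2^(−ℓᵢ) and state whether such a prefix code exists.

With common denominator 2^3 = 8: Σ 2^(−ℓᵢ) = 2/8 + 1/8 + 2/8 + 2/8 + 2/8 + 1/8 = 10/8 = 1.25.
Kraft's inequality requires Σ ≤ 1; here Σ = 1.25 > 1, so no such prefix code exists.

1.25; no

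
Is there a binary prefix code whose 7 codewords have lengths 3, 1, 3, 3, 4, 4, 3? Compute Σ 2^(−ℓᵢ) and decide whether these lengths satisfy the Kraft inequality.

1.125; no

With common denominator 2^4 = 16: Σ 2^(−ℓᵢ) = 2/16 + 8/16 + 2/16 + 2/16 + 1/16 + 1/16 + 2/16 = 18/16 = 1.125.
Kraft's inequality requires Σ ≤ 1; here Σ = 1.125 > 1, so no such prefix code exists.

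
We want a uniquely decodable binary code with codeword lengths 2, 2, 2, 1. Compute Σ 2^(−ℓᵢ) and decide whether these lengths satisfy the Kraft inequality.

1.25; no

With common denominator 2^2 = 4: Σ 2^(−ℓᵢ) = 1/4 + 1/4 + 1/4 + 2/4 = 5/4 = 1.25.
Kraft's inequality requires Σ ≤ 1; here Σ = 1.25 > 1, so no such prefix code exists.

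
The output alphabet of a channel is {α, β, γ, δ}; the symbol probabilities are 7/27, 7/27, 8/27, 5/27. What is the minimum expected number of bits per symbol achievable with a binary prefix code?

2 bits/symbol

Repeatedly combine the two least-probable nodes; the expected code length is the sum of the merged weights.
merge 5/27 + 7/27 → 4/9
merge 7/27 + 8/27 → 5/9
merge 4/9 + 5/9 → 1
L = 4/9 + 5/9 + 1 = 2 bits/symbol.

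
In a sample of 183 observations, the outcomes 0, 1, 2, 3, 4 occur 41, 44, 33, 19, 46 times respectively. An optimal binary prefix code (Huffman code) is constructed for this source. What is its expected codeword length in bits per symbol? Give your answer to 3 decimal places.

2.284 bits/symbol

Probabilities are the counts divided by 183.
Repeatedly combine the two least-probable nodes; the expected code length is the sum of the merged weights.
merge 19/183 + 11/61 → 52/183
merge 41/183 + 44/183 → 85/183
merge 46/183 + 52/183 → 98/183
merge 85/183 + 98/183 → 1
L = 52/183 + 85/183 + 98/183 + 1 = 418/183 ≈ 2.284 bits/symbol.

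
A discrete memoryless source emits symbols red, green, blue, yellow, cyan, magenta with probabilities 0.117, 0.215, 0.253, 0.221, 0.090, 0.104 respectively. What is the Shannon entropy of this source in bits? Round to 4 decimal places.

2.4742 bits

H = −Σ pᵢ log₂ pᵢ.
−0.117·log₂(0.117) = 0.3622
−0.215·log₂(0.215) = 0.4768
−0.253·log₂(0.253) = 0.5016
−0.221·log₂(0.221) = 0.4813
−0.090·log₂(0.090) = 0.3127
−0.104·log₂(0.104) = 0.3396
Sum ≈ 2.4742 → 2.4742 bits.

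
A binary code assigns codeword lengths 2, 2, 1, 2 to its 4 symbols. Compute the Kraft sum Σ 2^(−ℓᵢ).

1.25

With common denominator 2^2 = 4: Σ 2^(−ℓᵢ) = 1/4 + 1/4 + 2/4 + 1/4 = 5/4 = 1.25.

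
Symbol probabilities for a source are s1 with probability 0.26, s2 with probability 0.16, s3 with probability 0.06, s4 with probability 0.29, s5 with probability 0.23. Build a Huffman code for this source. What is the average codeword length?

Repeatedly combine the two least-probable nodes; the expected code length is the sum of the merged weights.
merge 3/50 + 4/25 → 11/50
merge 11/50 + 23/100 → 9/20
merge 13/50 + 29/100 → 11/20
merge 9/20 + 11/20 → 1
L = 11/50 + 9/20 + 11/20 + 1 = 111/50 = 2.22 bits/symbol.

2.22 bits/symbol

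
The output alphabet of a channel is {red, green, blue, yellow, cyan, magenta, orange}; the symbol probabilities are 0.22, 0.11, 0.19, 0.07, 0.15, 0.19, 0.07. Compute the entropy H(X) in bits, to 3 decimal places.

H = −Σ pᵢ log₂ pᵢ.
−0.22·log₂(0.22) = 0.4806
−0.11·log₂(0.11) = 0.3503
−0.19·log₂(0.19) = 0.4552
−0.07·log₂(0.07) = 0.2686
−0.15·log₂(0.15) = 0.4105
−0.19·log₂(0.19) = 0.4552
−0.07·log₂(0.07) = 0.2686
Sum ≈ 2.6890 → 2.689 bits.

2.689 bits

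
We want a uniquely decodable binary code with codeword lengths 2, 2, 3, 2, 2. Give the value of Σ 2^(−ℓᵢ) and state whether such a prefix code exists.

With common denominator 2^3 = 8: Σ 2^(−ℓᵢ) = 2/8 + 2/8 + 1/8 + 2/8 + 2/8 = 9/8 = 1.125.
Kraft's inequality requires Σ ≤ 1; here Σ = 1.125 > 1, so no such prefix code exists.

1.125; no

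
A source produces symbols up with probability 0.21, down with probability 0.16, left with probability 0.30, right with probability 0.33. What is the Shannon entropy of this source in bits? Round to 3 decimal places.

H = −Σ pᵢ log₂ pᵢ.
−0.21·log₂(0.21) = 0.4728
−0.16·log₂(0.16) = 0.4230
−0.30·log₂(0.30) = 0.5211
−0.33·log₂(0.33) = 0.5278
Sum ≈ 1.9448 → 1.945 bits.

1.945 bits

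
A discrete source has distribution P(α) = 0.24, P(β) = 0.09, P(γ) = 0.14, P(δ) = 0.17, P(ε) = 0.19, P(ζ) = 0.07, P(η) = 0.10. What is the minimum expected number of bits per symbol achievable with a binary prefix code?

2.73 bits/symbol

Repeatedly combine the two least-probable nodes; the expected code length is the sum of the merged weights.
merge 7/100 + 9/100 → 4/25
merge 1/10 + 7/50 → 6/25
merge 4/25 + 17/100 → 33/100
merge 19/100 + 6/25 → 43/100
merge 6/25 + 33/100 → 57/100
merge 43/100 + 57/100 → 1
L = 4/25 + 6/25 + 33/100 + 43/100 + 57/100 + 1 = 273/100 = 2.73 bits/symbol.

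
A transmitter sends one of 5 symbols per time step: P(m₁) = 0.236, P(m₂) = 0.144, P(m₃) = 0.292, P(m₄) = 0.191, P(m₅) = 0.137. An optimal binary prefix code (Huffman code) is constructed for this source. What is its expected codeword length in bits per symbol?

2.281 bits/symbol

Repeatedly combine the two least-probable nodes; the expected code length is the sum of the merged weights.
merge 137/1000 + 18/125 → 281/1000
merge 191/1000 + 59/250 → 427/1000
merge 281/1000 + 73/250 → 573/1000
merge 427/1000 + 573/1000 → 1
L = 281/1000 + 427/1000 + 573/1000 + 1 = 2281/1000 = 2.281 bits/symbol.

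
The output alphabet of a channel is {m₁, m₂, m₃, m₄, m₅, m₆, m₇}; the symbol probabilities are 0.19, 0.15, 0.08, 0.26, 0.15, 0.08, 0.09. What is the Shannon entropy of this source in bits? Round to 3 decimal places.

H = −Σ pᵢ log₂ pᵢ.
−0.19·log₂(0.19) = 0.4552
−0.15·log₂(0.15) = 0.4105
−0.08·log₂(0.08) = 0.2915
−0.26·log₂(0.26) = 0.5053
−0.15·log₂(0.15) = 0.4105
−0.08·log₂(0.08) = 0.2915
−0.09·log₂(0.09) = 0.3127
Sum ≈ 2.6773 → 2.677 bits.

2.677 bits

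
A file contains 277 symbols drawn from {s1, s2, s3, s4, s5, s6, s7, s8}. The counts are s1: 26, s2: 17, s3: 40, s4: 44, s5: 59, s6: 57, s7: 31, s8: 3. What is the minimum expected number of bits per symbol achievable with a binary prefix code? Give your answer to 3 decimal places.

Probabilities are the counts divided by 277.
Repeatedly combine the two least-probable nodes; the expected code length is the sum of the merged weights.
merge 3/277 + 17/277 → 20/277
merge 20/277 + 26/277 → 46/277
merge 31/277 + 40/277 → 71/277
merge 44/277 + 46/277 → 90/277
merge 57/277 + 59/277 → 116/277
merge 71/277 + 90/277 → 161/277
merge 116/277 + 161/277 → 1
L = 20/277 + 46/277 + 71/277 + 90/277 + 116/277 + 161/277 + 1 = 781/277 ≈ 2.819 bits/symbol.

2.819 bits/symbol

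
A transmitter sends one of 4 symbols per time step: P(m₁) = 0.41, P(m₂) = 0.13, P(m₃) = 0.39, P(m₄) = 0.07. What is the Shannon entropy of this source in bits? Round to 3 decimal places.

1.708 bits

H = −Σ pᵢ log₂ pᵢ.
−0.41·log₂(0.41) = 0.5274
−0.13·log₂(0.13) = 0.3826
−0.39·log₂(0.39) = 0.5298
−0.07·log₂(0.07) = 0.2686
Sum ≈ 1.7084 → 1.708 bits.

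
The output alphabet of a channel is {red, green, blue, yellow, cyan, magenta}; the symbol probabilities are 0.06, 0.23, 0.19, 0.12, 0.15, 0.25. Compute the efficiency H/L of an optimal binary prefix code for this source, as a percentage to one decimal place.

98.2%

Entropy H = −Σ p log₂ p ≈ 2.4640 bits.
Huffman merges: 3/50+3/25→9/50; 3/20+9/50→33/100; 19/100+23/100→21/50; 1/4+33/100→29/50; 21/50+29/50→1. L = 251/100 ≈ 2.5100.
Efficiency = H/L = 2.4640/2.5100 = 98.2%.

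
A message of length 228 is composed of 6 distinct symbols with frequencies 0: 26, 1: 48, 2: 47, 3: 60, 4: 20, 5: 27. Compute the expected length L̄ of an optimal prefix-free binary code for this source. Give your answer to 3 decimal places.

2.522 bits/symbol

Probabilities are the counts divided by 228.
Repeatedly combine the two least-probable nodes; the expected code length is the sum of the merged weights.
merge 5/57 + 13/114 → 23/114
merge 9/76 + 23/114 → 73/228
merge 47/228 + 4/19 → 5/12
merge 5/19 + 73/228 → 7/12
merge 5/12 + 7/12 → 1
L = 23/114 + 73/228 + 5/12 + 7/12 + 1 = 575/228 ≈ 2.522 bits/symbol.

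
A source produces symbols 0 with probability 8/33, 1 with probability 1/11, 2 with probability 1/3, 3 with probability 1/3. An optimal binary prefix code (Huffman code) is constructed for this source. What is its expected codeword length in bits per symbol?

Repeatedly combine the two least-probable nodes; the expected code length is the sum of the merged weights.
merge 1/11 + 8/33 → 1/3
merge 1/3 + 1/3 → 2/3
merge 1/3 + 2/3 → 1
L = 1/3 + 2/3 + 1 = 2 bits/symbol.

2 bits/symbol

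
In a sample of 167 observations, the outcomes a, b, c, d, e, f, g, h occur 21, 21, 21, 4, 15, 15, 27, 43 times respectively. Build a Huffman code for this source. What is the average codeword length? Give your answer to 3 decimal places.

Probabilities are the counts divided by 167.
Repeatedly combine the two least-probable nodes; the expected code length is the sum of the merged weights.
merge 4/167 + 15/167 → 19/167
merge 15/167 + 19/167 → 34/167
merge 21/167 + 21/167 → 42/167
merge 21/167 + 27/167 → 48/167
merge 34/167 + 42/167 → 76/167
merge 43/167 + 48/167 → 91/167
merge 76/167 + 91/167 → 1
L = 19/167 + 34/167 + 42/167 + 48/167 + 76/167 + 91/167 + 1 = 477/167 ≈ 2.856 bits/symbol.

2.856 bits/symbol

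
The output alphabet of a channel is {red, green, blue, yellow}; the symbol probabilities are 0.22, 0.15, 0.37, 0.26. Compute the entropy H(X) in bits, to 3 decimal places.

1.927 bits

H = −Σ pᵢ log₂ pᵢ.
−0.22·log₂(0.22) = 0.4806
−0.15·log₂(0.15) = 0.4105
−0.37·log₂(0.37) = 0.5307
−0.26·log₂(0.26) = 0.5053
Sum ≈ 1.9271 → 1.927 bits.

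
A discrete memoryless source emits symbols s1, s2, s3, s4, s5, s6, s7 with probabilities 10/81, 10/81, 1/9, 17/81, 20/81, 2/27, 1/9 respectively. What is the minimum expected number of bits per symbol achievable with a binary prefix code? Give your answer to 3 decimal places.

Repeatedly combine the two least-probable nodes; the expected code length is the sum of the merged weights.
merge 2/27 + 1/9 → 5/27
merge 1/9 + 10/81 → 19/81
merge 10/81 + 5/27 → 25/81
merge 17/81 + 19/81 → 4/9
merge 20/81 + 25/81 → 5/9
merge 4/9 + 5/9 → 1
L = 5/27 + 19/81 + 25/81 + 4/9 + 5/9 + 1 = 221/81 ≈ 2.728 bits/symbol.

2.728 bits/symbol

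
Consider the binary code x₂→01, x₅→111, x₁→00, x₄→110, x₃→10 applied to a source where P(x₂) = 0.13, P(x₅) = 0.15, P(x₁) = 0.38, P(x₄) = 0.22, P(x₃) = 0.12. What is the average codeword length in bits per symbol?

L̄ = Σ pᵢ·ℓᵢ = 0.13·2 + 0.15·3 + 0.38·2 + 0.22·3 + 0.12·2 = 2.37 bits/symbol.

2.37 bits/symbol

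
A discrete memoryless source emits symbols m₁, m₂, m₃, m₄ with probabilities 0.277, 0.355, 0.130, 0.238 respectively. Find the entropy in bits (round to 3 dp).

H = −Σ pᵢ log₂ pᵢ.
−0.277·log₂(0.277) = 0.5130
−0.355·log₂(0.355) = 0.5304
−0.130·log₂(0.130) = 0.3826
−0.238·log₂(0.238) = 0.4929
Sum ≈ 1.9190 → 1.919 bits.

1.919 bits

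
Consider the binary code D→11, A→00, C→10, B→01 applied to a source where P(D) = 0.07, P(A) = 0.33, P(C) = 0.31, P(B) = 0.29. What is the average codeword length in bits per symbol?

2 bits/symbol

L̄ = Σ pᵢ·ℓᵢ = 0.07·2 + 0.33·2 + 0.31·2 + 0.29·2 = 2 bits/symbol.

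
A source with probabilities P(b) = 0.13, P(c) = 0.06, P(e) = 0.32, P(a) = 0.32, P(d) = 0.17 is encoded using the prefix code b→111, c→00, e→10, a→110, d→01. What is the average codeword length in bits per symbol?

2.45 bits/symbol

L̄ = Σ pᵢ·ℓᵢ = 0.13·3 + 0.06·2 + 0.32·2 + 0.32·3 + 0.17·2 = 2.45 bits/symbol.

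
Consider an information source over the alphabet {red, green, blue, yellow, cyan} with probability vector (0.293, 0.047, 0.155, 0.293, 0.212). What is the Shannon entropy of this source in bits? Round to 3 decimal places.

2.136 bits

H = −Σ pᵢ log₂ pᵢ.
−0.293·log₂(0.293) = 0.5189
−0.047·log₂(0.047) = 0.2073
−0.155·log₂(0.155) = 0.4169
−0.293·log₂(0.293) = 0.5189
−0.212·log₂(0.212) = 0.4744
Sum ≈ 2.1365 → 2.136 bits.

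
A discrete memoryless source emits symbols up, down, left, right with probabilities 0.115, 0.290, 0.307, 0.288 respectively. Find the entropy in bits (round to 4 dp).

1.9170 bits

H = −Σ pᵢ log₂ pᵢ.
−0.115·log₂(0.115) = 0.3588
−0.290·log₂(0.290) = 0.5179
−0.307·log₂(0.307) = 0.5230
−0.288·log₂(0.288) = 0.5172
Sum ≈ 1.9170 → 1.9170 bits.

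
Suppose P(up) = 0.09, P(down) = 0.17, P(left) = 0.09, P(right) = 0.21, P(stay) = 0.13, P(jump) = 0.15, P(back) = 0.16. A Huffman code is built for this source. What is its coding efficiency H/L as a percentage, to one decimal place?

Entropy H = −Σ p log₂ p ≈ 2.7489 bits.
Huffman merges: 9/100+9/100→9/50; 13/100+3/20→7/25; 4/25+17/100→33/100; 9/50+21/100→39/100; 7/25+33/100→61/100; 39/100+61/100→1. L = 279/100 ≈ 2.7900.
Efficiency = H/L = 2.7489/2.7900 = 98.5%.

98.5%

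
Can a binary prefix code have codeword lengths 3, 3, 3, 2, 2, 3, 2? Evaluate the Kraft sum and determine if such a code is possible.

With common denominator 2^3 = 8: Σ 2^(−ℓᵢ) = 1/8 + 1/8 + 1/8 + 2/8 + 2/8 + 1/8 + 2/8 = 10/8 = 1.25.
Kraft's inequality requires Σ ≤ 1; here Σ = 1.25 > 1, so no such prefix code exists.

1.25; no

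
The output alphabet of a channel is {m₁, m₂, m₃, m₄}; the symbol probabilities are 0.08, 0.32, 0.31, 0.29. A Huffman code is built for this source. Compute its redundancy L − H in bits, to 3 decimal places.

Entropy H = −Σ p log₂ p ≈ 1.8592 bits.
Huffman merges: 2/25+29/100→37/100; 31/100+8/25→63/100; 37/100+63/100→1. L = 2 ≈ 2.0000.
L − H = 2.0000 − 1.8592 = 0.141 bits.

0.141 bits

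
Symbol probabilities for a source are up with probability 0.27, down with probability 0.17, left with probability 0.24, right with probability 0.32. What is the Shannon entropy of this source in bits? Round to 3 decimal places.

1.965 bits

H = −Σ pᵢ log₂ pᵢ.
−0.27·log₂(0.27) = 0.5100
−0.17·log₂(0.17) = 0.4346
−0.24·log₂(0.24) = 0.4941
−0.32·log₂(0.32) = 0.5260
Sum ≈ 1.9648 → 1.965 bits.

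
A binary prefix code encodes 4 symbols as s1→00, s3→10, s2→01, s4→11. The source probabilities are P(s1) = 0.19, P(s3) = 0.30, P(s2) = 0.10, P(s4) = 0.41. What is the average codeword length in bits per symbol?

L̄ = Σ pᵢ·ℓᵢ = 0.19·2 + 0.30·2 + 0.10·2 + 0.41·2 = 2 bits/symbol.

2 bits/symbol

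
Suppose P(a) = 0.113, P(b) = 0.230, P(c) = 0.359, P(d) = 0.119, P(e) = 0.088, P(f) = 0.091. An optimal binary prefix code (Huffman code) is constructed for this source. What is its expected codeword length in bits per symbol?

2.411 bits/symbol

Repeatedly combine the two least-probable nodes; the expected code length is the sum of the merged weights.
merge 11/125 + 91/1000 → 179/1000
merge 113/1000 + 119/1000 → 29/125
merge 179/1000 + 23/100 → 409/1000
merge 29/125 + 359/1000 → 591/1000
merge 409/1000 + 591/1000 → 1
L = 179/1000 + 29/125 + 409/1000 + 591/1000 + 1 = 2411/1000 = 2.411 bits/symbol.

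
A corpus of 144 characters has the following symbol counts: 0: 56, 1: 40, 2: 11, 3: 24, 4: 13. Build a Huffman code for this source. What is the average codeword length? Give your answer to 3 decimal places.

2.111 bits/symbol

Probabilities are the counts divided by 144.
Repeatedly combine the two least-probable nodes; the expected code length is the sum of the merged weights.
merge 11/144 + 13/144 → 1/6
merge 1/6 + 1/6 → 1/3
merge 5/18 + 1/3 → 11/18
merge 7/18 + 11/18 → 1
L = 1/6 + 1/3 + 11/18 + 1 = 19/9 ≈ 2.111 bits/symbol.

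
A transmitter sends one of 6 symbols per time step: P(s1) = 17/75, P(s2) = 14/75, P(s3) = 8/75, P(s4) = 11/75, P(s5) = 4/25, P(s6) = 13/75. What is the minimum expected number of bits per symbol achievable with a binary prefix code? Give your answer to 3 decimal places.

2.587 bits/symbol

Repeatedly combine the two least-probable nodes; the expected code length is the sum of the merged weights.
merge 8/75 + 11/75 → 19/75
merge 4/25 + 13/75 → 1/3
merge 14/75 + 17/75 → 31/75
merge 19/75 + 1/3 → 44/75
merge 31/75 + 44/75 → 1
L = 19/75 + 1/3 + 31/75 + 44/75 + 1 = 194/75 ≈ 2.587 bits/symbol.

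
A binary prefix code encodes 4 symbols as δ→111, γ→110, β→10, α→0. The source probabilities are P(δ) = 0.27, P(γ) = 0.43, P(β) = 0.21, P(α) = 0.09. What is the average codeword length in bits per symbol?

L̄ = Σ pᵢ·ℓᵢ = 0.27·3 + 0.43·3 + 0.21·2 + 0.09·1 = 2.61 bits/symbol.

2.61 bits/symbol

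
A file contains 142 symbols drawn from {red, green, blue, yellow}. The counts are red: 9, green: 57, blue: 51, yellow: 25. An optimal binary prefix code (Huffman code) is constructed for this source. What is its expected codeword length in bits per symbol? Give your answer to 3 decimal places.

Probabilities are the counts divided by 142.
Repeatedly combine the two least-probable nodes; the expected code length is the sum of the merged weights.
merge 9/142 + 25/142 → 17/71
merge 17/71 + 51/142 → 85/142
merge 57/142 + 85/142 → 1
L = 17/71 + 85/142 + 1 = 261/142 ≈ 1.838 bits/symbol.

1.838 bits/symbol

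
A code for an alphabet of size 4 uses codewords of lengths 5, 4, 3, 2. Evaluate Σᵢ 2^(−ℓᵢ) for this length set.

0.46875

With common denominator 2^5 = 32: Σ 2^(−ℓᵢ) = 1/32 + 2/32 + 4/32 + 8/32 = 15/32 = 0.46875.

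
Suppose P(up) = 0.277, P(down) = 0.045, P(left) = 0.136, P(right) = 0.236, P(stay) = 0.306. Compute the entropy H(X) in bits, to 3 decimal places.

2.120 bits

H = −Σ pᵢ log₂ pᵢ.
−0.277·log₂(0.277) = 0.5130
−0.045·log₂(0.045) = 0.2013
−0.136·log₂(0.136) = 0.3915
−0.236·log₂(0.236) = 0.4916
−0.306·log₂(0.306) = 0.5228
Sum ≈ 2.1202 → 2.120 bits.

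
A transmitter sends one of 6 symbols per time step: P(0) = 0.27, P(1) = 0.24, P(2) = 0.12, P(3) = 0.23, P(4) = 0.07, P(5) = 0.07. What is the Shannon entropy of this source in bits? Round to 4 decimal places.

2.3960 bits

H = −Σ pᵢ log₂ pᵢ.
−0.27·log₂(0.27) = 0.5100
−0.24·log₂(0.24) = 0.4941
−0.12·log₂(0.12) = 0.3671
−0.23·log₂(0.23) = 0.4877
−0.07·log₂(0.07) = 0.2686
−0.07·log₂(0.07) = 0.2686
Sum ≈ 2.3960 → 2.3960 bits.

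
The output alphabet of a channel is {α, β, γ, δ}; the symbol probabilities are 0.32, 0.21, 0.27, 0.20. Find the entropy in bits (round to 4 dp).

1.9733 bits

H = −Σ pᵢ log₂ pᵢ.
−0.32·log₂(0.32) = 0.5260
−0.21·log₂(0.21) = 0.4728
−0.27·log₂(0.27) = 0.5100
−0.20·log₂(0.20) = 0.4644
Sum ≈ 1.9733 → 1.9733 bits.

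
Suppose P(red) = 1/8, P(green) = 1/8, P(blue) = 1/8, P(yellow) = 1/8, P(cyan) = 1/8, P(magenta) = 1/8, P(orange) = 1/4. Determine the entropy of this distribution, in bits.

Each probability is a power of 1/2, so log₂(1/p) is an integer.
H = Σ p·log₂(1/p) = 1/8·3 + 1/8·3 + 1/8·3 + 1/8·3 + 1/8·3 + 1/8·3 + 1/4·2 = 2.75 bits.

2.75 bits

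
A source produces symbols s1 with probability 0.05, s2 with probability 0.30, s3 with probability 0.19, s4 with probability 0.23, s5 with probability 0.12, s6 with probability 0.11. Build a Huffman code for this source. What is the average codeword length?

2.44 bits/symbol

Repeatedly combine the two least-probable nodes; the expected code length is the sum of the merged weights.
merge 1/20 + 11/100 → 4/25
merge 3/25 + 4/25 → 7/25
merge 19/100 + 23/100 → 21/50
merge 7/25 + 3/10 → 29/50
merge 21/50 + 29/50 → 1
L = 4/25 + 7/25 + 21/50 + 29/50 + 1 = 61/25 = 2.44 bits/symbol.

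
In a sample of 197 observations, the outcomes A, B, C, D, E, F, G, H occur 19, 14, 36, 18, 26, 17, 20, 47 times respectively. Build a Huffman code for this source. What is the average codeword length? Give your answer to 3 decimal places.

2.919 bits/symbol

Probabilities are the counts divided by 197.
Repeatedly combine the two least-probable nodes; the expected code length is the sum of the merged weights.
merge 14/197 + 17/197 → 31/197
merge 18/197 + 19/197 → 37/197
merge 20/197 + 26/197 → 46/197
merge 31/197 + 36/197 → 67/197
merge 37/197 + 46/197 → 83/197
merge 47/197 + 67/197 → 114/197
merge 83/197 + 114/197 → 1
L = 31/197 + 37/197 + 46/197 + 67/197 + 83/197 + 114/197 + 1 = 575/197 ≈ 2.919 bits/symbol.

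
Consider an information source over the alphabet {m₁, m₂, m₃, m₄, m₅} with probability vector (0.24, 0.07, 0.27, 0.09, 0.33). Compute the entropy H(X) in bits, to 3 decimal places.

2.113 bits

H = −Σ pᵢ log₂ pᵢ.
−0.24·log₂(0.24) = 0.4941
−0.07·log₂(0.07) = 0.2686
−0.27·log₂(0.27) = 0.5100
−0.09·log₂(0.09) = 0.3127
−0.33·log₂(0.33) = 0.5278
Sum ≈ 2.1132 → 2.113 bits.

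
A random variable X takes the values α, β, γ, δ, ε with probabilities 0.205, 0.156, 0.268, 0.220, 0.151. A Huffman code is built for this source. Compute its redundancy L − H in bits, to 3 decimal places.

0.019 bits

Entropy H = −Σ p log₂ p ≈ 2.2884 bits.
Huffman merges: 151/1000+39/250→307/1000; 41/200+11/50→17/40; 67/250+307/1000→23/40; 17/40+23/40→1. L = 2307/1000 ≈ 2.3070.
L − H = 2.3070 − 2.2884 = 0.019 bits.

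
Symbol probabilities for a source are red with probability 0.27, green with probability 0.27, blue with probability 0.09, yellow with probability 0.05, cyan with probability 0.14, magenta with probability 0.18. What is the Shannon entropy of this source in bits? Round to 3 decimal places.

H = −Σ pᵢ log₂ pᵢ.
−0.27·log₂(0.27) = 0.5100
−0.27·log₂(0.27) = 0.5100
−0.09·log₂(0.09) = 0.3127
−0.05·log₂(0.05) = 0.2161
−0.14·log₂(0.14) = 0.3971
−0.18·log₂(0.18) = 0.4453
Sum ≈ 2.3912 → 2.391 bits.

2.391 bits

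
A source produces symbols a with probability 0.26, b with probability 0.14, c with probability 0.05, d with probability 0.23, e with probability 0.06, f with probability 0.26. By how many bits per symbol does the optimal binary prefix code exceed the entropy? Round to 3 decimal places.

0.005 bits

Entropy H = −Σ p log₂ p ≈ 2.3550 bits.
Huffman merges: 1/20+3/50→11/100; 11/100+7/50→1/4; 23/100+1/4→12/25; 13/50+13/50→13/25; 12/25+13/25→1. L = 59/25 ≈ 2.3600.
L − H = 2.3600 − 2.3550 = 0.005 bits.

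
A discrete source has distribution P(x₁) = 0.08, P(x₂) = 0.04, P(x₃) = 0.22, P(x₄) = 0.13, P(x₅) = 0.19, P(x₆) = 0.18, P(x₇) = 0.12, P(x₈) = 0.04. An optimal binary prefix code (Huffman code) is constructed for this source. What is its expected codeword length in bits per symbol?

Repeatedly combine the two least-probable nodes; the expected code length is the sum of the merged weights.
merge 1/25 + 1/25 → 2/25
merge 2/25 + 2/25 → 4/25
merge 3/25 + 13/100 → 1/4
merge 4/25 + 9/50 → 17/50
merge 19/100 + 11/50 → 41/100
merge 1/4 + 17/50 → 59/100
merge 41/100 + 59/100 → 1
L = 2/25 + 4/25 + 1/4 + 17/50 + 41/100 + 59/100 + 1 = 283/100 = 2.83 bits/symbol.

2.83 bits/symbol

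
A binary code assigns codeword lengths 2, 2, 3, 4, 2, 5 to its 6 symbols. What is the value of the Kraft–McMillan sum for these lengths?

With common denominator 2^5 = 32: Σ 2^(−ℓᵢ) = 8/32 + 8/32 + 4/32 + 2/32 + 8/32 + 1/32 = 31/32 = 0.96875.

0.96875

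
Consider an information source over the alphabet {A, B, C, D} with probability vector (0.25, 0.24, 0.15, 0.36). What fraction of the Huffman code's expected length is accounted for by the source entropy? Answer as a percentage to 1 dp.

96.8%

Entropy H = −Σ p log₂ p ≈ 1.9353 bits.
Huffman merges: 3/20+6/25→39/100; 1/4+9/25→61/100; 39/100+61/100→1. L = 2 ≈ 2.0000.
Efficiency = H/L = 1.9353/2.0000 = 96.8%.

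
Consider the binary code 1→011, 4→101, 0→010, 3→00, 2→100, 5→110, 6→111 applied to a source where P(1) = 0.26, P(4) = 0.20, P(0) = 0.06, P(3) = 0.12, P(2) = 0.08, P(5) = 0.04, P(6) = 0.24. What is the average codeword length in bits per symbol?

2.88 bits/symbol

L̄ = Σ pᵢ·ℓᵢ = 0.26·3 + 0.20·3 + 0.06·3 + 0.12·2 + 0.08·3 + 0.04·3 + 0.24·3 = 2.88 bits/symbol.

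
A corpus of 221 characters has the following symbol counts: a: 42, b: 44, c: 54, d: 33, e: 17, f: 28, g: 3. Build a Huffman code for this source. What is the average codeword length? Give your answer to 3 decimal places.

2.647 bits/symbol

Probabilities are the counts divided by 221.
Repeatedly combine the two least-probable nodes; the expected code length is the sum of the merged weights.
merge 3/221 + 1/13 → 20/221
merge 20/221 + 28/221 → 48/221
merge 33/221 + 42/221 → 75/221
merge 44/221 + 48/221 → 92/221
merge 54/221 + 75/221 → 129/221
merge 92/221 + 129/221 → 1
L = 20/221 + 48/221 + 75/221 + 92/221 + 129/221 + 1 = 45/17 ≈ 2.647 bits/symbol.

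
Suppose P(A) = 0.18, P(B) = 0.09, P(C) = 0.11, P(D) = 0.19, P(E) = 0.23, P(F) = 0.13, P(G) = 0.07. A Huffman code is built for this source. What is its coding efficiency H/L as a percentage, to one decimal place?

Entropy H = −Σ p log₂ p ≈ 2.7023 bits.
Huffman merges: 7/100+9/100→4/25; 11/100+13/100→6/25; 4/25+9/50→17/50; 19/100+23/100→21/50; 6/25+17/50→29/50; 21/50+29/50→1. L = 137/50 ≈ 2.7400.
Efficiency = H/L = 2.7023/2.7400 = 98.6%.

98.6%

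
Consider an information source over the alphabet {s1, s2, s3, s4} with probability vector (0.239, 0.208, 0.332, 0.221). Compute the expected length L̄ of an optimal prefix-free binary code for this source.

2 bits/symbol

Repeatedly combine the two least-probable nodes; the expected code length is the sum of the merged weights.
merge 26/125 + 221/1000 → 429/1000
merge 239/1000 + 83/250 → 571/1000
merge 429/1000 + 571/1000 → 1
L = 429/1000 + 571/1000 + 1 = 2 bits/symbol.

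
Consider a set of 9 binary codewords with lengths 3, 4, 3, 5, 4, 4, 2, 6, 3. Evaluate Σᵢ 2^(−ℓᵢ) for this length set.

0.859375

With common denominator 2^6 = 64: Σ 2^(−ℓᵢ) = 8/64 + 4/64 + 8/64 + 2/64 + 4/64 + 4/64 + 16/64 + 1/64 + 8/64 = 55/64 = 0.859375.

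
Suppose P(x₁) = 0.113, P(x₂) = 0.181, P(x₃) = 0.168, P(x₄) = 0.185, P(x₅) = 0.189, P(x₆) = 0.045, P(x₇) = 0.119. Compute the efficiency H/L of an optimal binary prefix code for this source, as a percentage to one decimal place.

97.2%

Entropy H = −Σ p log₂ p ≈ 2.7055 bits.
Huffman merges: 9/200+113/1000→79/500; 119/1000+79/500→277/1000; 21/125+181/1000→349/1000; 37/200+189/1000→187/500; 277/1000+349/1000→313/500; 187/500+313/500→1. L = 348/125 ≈ 2.7840.
Efficiency = H/L = 2.7055/2.7840 = 97.2%.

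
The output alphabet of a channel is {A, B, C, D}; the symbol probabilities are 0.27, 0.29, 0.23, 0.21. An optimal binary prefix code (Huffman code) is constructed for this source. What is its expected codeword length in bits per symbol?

2 bits/symbol

Repeatedly combine the two least-probable nodes; the expected code length is the sum of the merged weights.
merge 21/100 + 23/100 → 11/25
merge 27/100 + 29/100 → 14/25
merge 11/25 + 14/25 → 1
L = 11/25 + 14/25 + 1 = 2 bits/symbol.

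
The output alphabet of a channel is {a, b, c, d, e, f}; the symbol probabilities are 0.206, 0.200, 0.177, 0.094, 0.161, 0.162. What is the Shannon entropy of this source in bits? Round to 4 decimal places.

H = −Σ pᵢ log₂ pᵢ.
−0.206·log₂(0.206) = 0.4695
−0.200·log₂(0.200) = 0.4644
−0.177·log₂(0.177) = 0.4422
−0.094·log₂(0.094) = 0.3207
−0.161·log₂(0.161) = 0.4242
−0.162·log₂(0.162) = 0.4254
Sum ≈ 2.5464 → 2.5464 bits.

2.5464 bits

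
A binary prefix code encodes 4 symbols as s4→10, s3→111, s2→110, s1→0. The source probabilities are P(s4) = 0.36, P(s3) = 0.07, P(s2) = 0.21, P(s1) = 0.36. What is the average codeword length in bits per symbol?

L̄ = Σ pᵢ·ℓᵢ = 0.36·2 + 0.07·3 + 0.21·3 + 0.36·1 = 1.92 bits/symbol.

1.92 bits/symbol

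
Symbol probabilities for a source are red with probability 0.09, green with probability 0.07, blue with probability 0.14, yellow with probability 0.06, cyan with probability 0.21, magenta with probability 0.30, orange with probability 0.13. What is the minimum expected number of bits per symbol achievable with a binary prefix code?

2.62 bits/symbol

Repeatedly combine the two least-probable nodes; the expected code length is the sum of the merged weights.
merge 3/50 + 7/100 → 13/100
merge 9/100 + 13/100 → 11/50
merge 13/100 + 7/50 → 27/100
merge 21/100 + 11/50 → 43/100
merge 27/100 + 3/10 → 57/100
merge 43/100 + 57/100 → 1
L = 13/100 + 11/50 + 27/100 + 43/100 + 57/100 + 1 = 131/50 = 2.62 bits/symbol.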